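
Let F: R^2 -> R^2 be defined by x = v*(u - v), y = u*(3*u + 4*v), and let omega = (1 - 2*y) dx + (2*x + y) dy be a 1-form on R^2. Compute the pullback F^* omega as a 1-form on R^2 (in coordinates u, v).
F^* omega = (18*u^3 + 42*u^2*v + 4*u*v^2 - 8*v^3 + v) du + (6*u^3 + 28*u^2*v + 8*u*v^2 + u - 2*v) dv

Using F^*(f dg) = (f ∘ F) d(g ∘ F), substitute each coordinate x_i by F_i(u, v) in f_i, and replace dx_i by d F_i = (∂F_i/∂u) du + (∂F_i/∂v) dv.
  For the x component: f_1(F) = -6*u^2 - 8*u*v + 1; d F_1 = (v) du + (u - 2*v) dv
  For the y component: f_2(F) = 3*u^2 + 6*u*v - 2*v^2; d F_2 = (6*u + 4*v) du + (4*u) dv
Combining and collecting du, dv coefficients:
  coeff of du: 18*u^3 + 42*u^2*v + 4*u*v^2 - 8*v^3 + v
  coeff of dv: 6*u^3 + 28*u^2*v + 8*u*v^2 + u - 2*v
F^* omega = (18*u^3 + 42*u^2*v + 4*u*v^2 - 8*v^3 + v) du + (6*u^3 + 28*u^2*v + 8*u*v^2 + u - 2*v) dv.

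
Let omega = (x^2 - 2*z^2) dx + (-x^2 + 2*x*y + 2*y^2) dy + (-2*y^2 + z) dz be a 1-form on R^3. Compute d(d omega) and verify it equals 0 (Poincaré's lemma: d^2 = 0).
d(d omega) = 0

Step 1: d omega = sum_{i<j} (∂f_j/∂x_i - ∂f_i/∂x_j) dx_i ∧ dx_j:
  coeff of dx ∧ dy: -2*x + 2*y
  coeff of dx ∧ dz: 4*z
  coeff of dy ∧ dz: -4*y
Step 2: Apply d again to each 2-form coefficient. The only possible 3-form in R^3 is dx ∧ dy ∧ dz, with coefficient
  ∂(coeff of dy∧dz)/∂x - ∂(coeff of dx∧dz)/∂y + ∂(coeff of dx∧dy)/∂z
  = ∂/∂x (-4*y) - ∂/∂y (4*z) + ∂/∂z (-2*x + 2*y).
Each of these terms simplifies to sums of mixed partials that cancel in pairs. The result is 0 (by equality of mixed partials for smooth functions — Schwarz / Clairaut).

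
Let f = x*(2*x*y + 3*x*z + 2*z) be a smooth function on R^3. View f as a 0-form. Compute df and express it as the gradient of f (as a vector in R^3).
df = (4*x*y + 6*x*z + 2*z) dx + (2*x^2) dy + (x*(3*x + 2)) dz; grad f = (4*x*y + 6*x*z + 2*z, 2*x^2, x*(3*x + 2))

For a 0-form f, d f = (∂f/∂x) dx + (∂f/∂y) dy + (∂f/∂z) dz. The components of the vector representation are exactly the entries of grad f in Cartesian coordinates:
  ∂f/∂x = 4*x*y + 6*x*z + 2*z
  ∂f/∂y = 2*x^2
  ∂f/∂z = x*(3*x + 2).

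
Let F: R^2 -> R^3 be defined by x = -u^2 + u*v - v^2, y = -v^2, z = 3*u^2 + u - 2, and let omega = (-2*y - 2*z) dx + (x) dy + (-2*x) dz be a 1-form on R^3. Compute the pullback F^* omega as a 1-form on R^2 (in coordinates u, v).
F^* omega = (24*u^3 - 18*u^2*v + 6*u^2 + 8*u*v^2 - 4*u*v - 8*u + 2*v^3 + 2*v^2 + 4*v) du + (-6*u^3 + 14*u^2*v - 2*u^2 + 4*u*v + 4*u - 2*v^3 - 8*v) dv

Using F^*(f dg) = (f ∘ F) d(g ∘ F), substitute each coordinate x_i by F_i(u, v) in f_i, and replace dx_i by d F_i = (∂F_i/∂u) du + (∂F_i/∂v) dv.
  For the x component: f_1(F) = -6*u^2 - 2*u + 2*v^2 + 4; d F_1 = (-2*u + v) du + (u - 2*v) dv
  For the y component: f_2(F) = -u^2 + u*v - v^2; d F_2 = (0) du + (-2*v) dv
  For the z component: f_3(F) = 2*u^2 - 2*u*v + 2*v^2; d F_3 = (6*u + 1) du + (0) dv
Combining and collecting du, dv coefficients:
  coeff of du: 24*u^3 - 18*u^2*v + 6*u^2 + 8*u*v^2 - 4*u*v - 8*u + 2*v^3 + 2*v^2 + 4*v
  coeff of dv: -6*u^3 + 14*u^2*v - 2*u^2 + 4*u*v + 4*u - 2*v^3 - 8*v
F^* omega = (24*u^3 - 18*u^2*v + 6*u^2 + 8*u*v^2 - 4*u*v - 8*u + 2*v^3 + 2*v^2 + 4*v) du + (-6*u^3 + 14*u^2*v - 2*u^2 + 4*u*v + 4*u - 2*v^3 - 8*v) dv.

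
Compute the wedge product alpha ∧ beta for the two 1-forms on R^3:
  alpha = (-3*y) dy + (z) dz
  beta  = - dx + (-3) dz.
alpha ∧ beta = (-3*y) dx ∧ dy + (9*y) dy ∧ dz + (z) dx ∧ dz

Distribute the wedge, using dx_i ∧ dx_j = -dx_j ∧ dx_i and dx_i ∧ dx_i = 0. For each pair (i, j) with i < j, the coefficient of dx_i ∧ dx_j in alpha ∧ beta is (alpha_i * beta_j - alpha_j * beta_i). Collecting: alpha ∧ beta = (-3*y) dx ∧ dy + (9*y) dy ∧ dz + (z) dx ∧ dz.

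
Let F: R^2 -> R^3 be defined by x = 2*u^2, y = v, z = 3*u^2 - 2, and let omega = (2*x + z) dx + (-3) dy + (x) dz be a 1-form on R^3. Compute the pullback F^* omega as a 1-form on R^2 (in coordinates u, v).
F^* omega = (40*u^3 - 8*u) du + (-3) dv

Using F^*(f dg) = (f ∘ F) d(g ∘ F), substitute each coordinate x_i by F_i(u, v) in f_i, and replace dx_i by d F_i = (∂F_i/∂u) du + (∂F_i/∂v) dv.
  For the x component: f_1(F) = 7*u^2 - 2; d F_1 = (4*u) du + (0) dv
  For the y component: f_2(F) = -3; d F_2 = (0) du + (1) dv
  For the z component: f_3(F) = 2*u^2; d F_3 = (6*u) du + (0) dv
Combining and collecting du, dv coefficients:
  coeff of du: 40*u^3 - 8*u
  coeff of dv: -3
F^* omega = (40*u^3 - 8*u) du + (-3) dv.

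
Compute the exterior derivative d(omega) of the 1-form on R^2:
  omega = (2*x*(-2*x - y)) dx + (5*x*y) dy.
d(omega) = (2*x + 5*y) dx ∧ dy

For a 1-form omega = sum_i f_i dx_i, the exterior derivative is
  d(omega) = sum_{i < j} (∂f_j/∂x_i - ∂f_i/∂x_j) dx_i ∧ dx_j.
  coefficient of dx ∧ dy: ∂f_2/∂x - ∂f_1/∂y = ∂(5*x*y)/∂x - ∂(2*x*(-2*x - y))/∂y = 2*x + 5*y
Assembling: d(omega) = (2*x + 5*y) dx ∧ dy.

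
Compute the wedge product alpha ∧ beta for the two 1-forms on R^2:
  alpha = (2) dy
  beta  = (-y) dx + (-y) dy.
alpha ∧ beta = (2*y) dx ∧ dy

Distribute the wedge, using dx_i ∧ dx_j = -dx_j ∧ dx_i and dx_i ∧ dx_i = 0. For each pair (i, j) with i < j, the coefficient of dx_i ∧ dx_j in alpha ∧ beta is (alpha_i * beta_j - alpha_j * beta_i). Collecting: alpha ∧ beta = (2*y) dx ∧ dy.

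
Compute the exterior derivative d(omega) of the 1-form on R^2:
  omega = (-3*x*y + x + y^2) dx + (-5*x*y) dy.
d(omega) = (3*x - 7*y) dx ∧ dy

For a 1-form omega = sum_i f_i dx_i, the exterior derivative is
  d(omega) = sum_{i < j} (∂f_j/∂x_i - ∂f_i/∂x_j) dx_i ∧ dx_j.
  coefficient of dx ∧ dy: ∂f_2/∂x - ∂f_1/∂y = ∂(-5*x*y)/∂x - ∂(-3*x*y + x + y^2)/∂y = 3*x - 7*y
Assembling: d(omega) = (3*x - 7*y) dx ∧ dy.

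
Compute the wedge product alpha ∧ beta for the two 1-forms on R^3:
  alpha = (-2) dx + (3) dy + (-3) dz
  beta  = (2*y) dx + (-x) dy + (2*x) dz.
alpha ∧ beta = (2*x - 6*y) dx ∧ dy + (-4*x + 6*y) dx ∧ dz + (3*x) dy ∧ dz

Distribute the wedge, using dx_i ∧ dx_j = -dx_j ∧ dx_i and dx_i ∧ dx_i = 0. For each pair (i, j) with i < j, the coefficient of dx_i ∧ dx_j in alpha ∧ beta is (alpha_i * beta_j - alpha_j * beta_i). Collecting: alpha ∧ beta = (2*x - 6*y) dx ∧ dy + (-4*x + 6*y) dx ∧ dz + (3*x) dy ∧ dz.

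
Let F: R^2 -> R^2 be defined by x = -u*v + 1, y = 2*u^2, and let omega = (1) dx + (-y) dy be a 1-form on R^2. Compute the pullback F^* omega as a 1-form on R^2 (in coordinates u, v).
F^* omega = (-8*u^3 - v) du + (-u) dv

Using F^*(f dg) = (f ∘ F) d(g ∘ F), substitute each coordinate x_i by F_i(u, v) in f_i, and replace dx_i by d F_i = (∂F_i/∂u) du + (∂F_i/∂v) dv.
  For the x component: f_1(F) = 1; d F_1 = (-v) du + (-u) dv
  For the y component: f_2(F) = -2*u^2; d F_2 = (4*u) du + (0) dv
Combining and collecting du, dv coefficients:
  coeff of du: -8*u^3 - v
  coeff of dv: -u
F^* omega = (-8*u^3 - v) du + (-u) dv.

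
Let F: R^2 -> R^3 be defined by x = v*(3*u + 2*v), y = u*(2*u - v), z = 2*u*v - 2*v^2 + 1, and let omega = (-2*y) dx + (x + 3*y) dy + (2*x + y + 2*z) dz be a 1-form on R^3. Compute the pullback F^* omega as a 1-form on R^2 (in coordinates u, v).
F^* omega = (24*u^3 - 14*u^2*v + 32*u*v^2 - 2*v^3 + 4*v) du + (-14*u^3 - 30*u*v^2 + 4*u - 8*v) dv

Using F^*(f dg) = (f ∘ F) d(g ∘ F), substitute each coordinate x_i by F_i(u, v) in f_i, and replace dx_i by d F_i = (∂F_i/∂u) du + (∂F_i/∂v) dv.
  For the x component: f_1(F) = 2*u*(-2*u + v); d F_1 = (3*v) du + (3*u + 4*v) dv
  For the y component: f_2(F) = 6*u^2 + 2*v^2; d F_2 = (4*u - v) du + (-u) dv
  For the z component: f_3(F) = 2*u^2 + 9*u*v + 2; d F_3 = (2*v) du + (2*u - 4*v) dv
Combining and collecting du, dv coefficients:
  coeff of du: 24*u^3 - 14*u^2*v + 32*u*v^2 - 2*v^3 + 4*v
  coeff of dv: -14*u^3 - 30*u*v^2 + 4*u - 8*v
F^* omega = (24*u^3 - 14*u^2*v + 32*u*v^2 - 2*v^3 + 4*v) du + (-14*u^3 - 30*u*v^2 + 4*u - 8*v) dv.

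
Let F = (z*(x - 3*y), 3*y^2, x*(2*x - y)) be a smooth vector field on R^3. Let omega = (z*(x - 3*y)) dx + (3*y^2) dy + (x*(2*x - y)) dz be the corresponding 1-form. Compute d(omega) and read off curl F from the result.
d(omega) = (-x) dy ∧ dz + (-3*x - 2*y) dz ∧ dx + (3*z) dx ∧ dy; curl F = (-x, -3*x - 2*y, 3*z)

d omega = sum_{i<j} (∂f_j/∂x_i - ∂f_i/∂x_j) dx_i ∧ dx_j. Under the identification (dy ∧ dz, dz ∧ dx, dx ∧ dy) ↔ (e_x, e_y, e_z), the coefficients are exactly the components of curl F. Compute:
  ∂R/∂y - ∂Q/∂z = (-x) - (0) = -x
  ∂P/∂z - ∂R/∂x = (x - 3*y) - (4*x - y) = -3*x - 2*y
  ∂Q/∂x - ∂P/∂y = (0) - (-3*z) = 3*z.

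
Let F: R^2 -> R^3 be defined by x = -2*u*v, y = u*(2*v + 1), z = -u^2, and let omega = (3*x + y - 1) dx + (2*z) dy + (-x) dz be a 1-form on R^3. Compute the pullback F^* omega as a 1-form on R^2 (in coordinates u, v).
F^* omega = (-8*u^2*v - 2*u^2 + 8*u*v^2 - 2*u*v + 2*v) du + (2*u*(-2*u^2 + 4*u*v - u + 1)) dv

Using F^*(f dg) = (f ∘ F) d(g ∘ F), substitute each coordinate x_i by F_i(u, v) in f_i, and replace dx_i by d F_i = (∂F_i/∂u) du + (∂F_i/∂v) dv.
  For the x component: f_1(F) = -4*u*v + u - 1; d F_1 = (-2*v) du + (-2*u) dv
  For the y component: f_2(F) = -2*u^2; d F_2 = (2*v + 1) du + (2*u) dv
  For the z component: f_3(F) = 2*u*v; d F_3 = (-2*u) du + (0) dv
Combining and collecting du, dv coefficients:
  coeff of du: -8*u^2*v - 2*u^2 + 8*u*v^2 - 2*u*v + 2*v
  coeff of dv: 2*u*(-2*u^2 + 4*u*v - u + 1)
F^* omega = (-8*u^2*v - 2*u^2 + 8*u*v^2 - 2*u*v + 2*v) du + (2*u*(-2*u^2 + 4*u*v - u + 1)) dv.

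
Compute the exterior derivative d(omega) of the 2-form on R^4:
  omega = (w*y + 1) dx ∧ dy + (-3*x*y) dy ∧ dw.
d(omega) = (-2*y) dx ∧ dy ∧ dw

For a 2-form omega = sum_{i<j} g_{ij} dx_i ∧ dx_j, the exterior derivative is
  d(omega) = sum_{i<j} d(g_{ij}) ∧ dx_i ∧ dx_j = sum_{i<j, k} (∂g_{ij}/∂x_k) dx_k ∧ dx_i ∧ dx_j.
Expand each term, using dx_k ∧ dx_i ∧ dx_j = sgn(permutation) dx_{(a)} ∧ dx_{(b)} ∧ dx_{(c)} with (a < b < c) sorted:
  d(w*y + 1) includes (∂/∂w)(w*y + 1) dw = (y) dw, which multiplied by dx ∧ dy gives (y) dx ∧ dy ∧ dw
  d(-3*x*y) includes (∂/∂x)(-3*x*y) dx = (-3*y) dx, which multiplied by dy ∧ dw gives (-3*y) dx ∧ dy ∧ dw
Collecting like 3-forms: d(omega) = (-2*y) dx ∧ dy ∧ dw.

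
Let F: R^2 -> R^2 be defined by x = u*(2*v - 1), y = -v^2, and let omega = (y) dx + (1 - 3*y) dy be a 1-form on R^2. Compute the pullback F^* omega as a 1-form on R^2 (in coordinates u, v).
F^* omega = (v^2*(1 - 2*v)) du + (2*v*(-u*v - 3*v^2 - 1)) dv

Using F^*(f dg) = (f ∘ F) d(g ∘ F), substitute each coordinate x_i by F_i(u, v) in f_i, and replace dx_i by d F_i = (∂F_i/∂u) du + (∂F_i/∂v) dv.
  For the x component: f_1(F) = -v^2; d F_1 = (2*v - 1) du + (2*u) dv
  For the y component: f_2(F) = 3*v^2 + 1; d F_2 = (0) du + (-2*v) dv
Combining and collecting du, dv coefficients:
  coeff of du: v^2*(1 - 2*v)
  coeff of dv: 2*v*(-u*v - 3*v^2 - 1)
F^* omega = (v^2*(1 - 2*v)) du + (2*v*(-u*v - 3*v^2 - 1)) dv.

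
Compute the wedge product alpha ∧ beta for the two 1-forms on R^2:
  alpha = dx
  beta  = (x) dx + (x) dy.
alpha ∧ beta = (x) dx ∧ dy

Distribute the wedge, using dx_i ∧ dx_j = -dx_j ∧ dx_i and dx_i ∧ dx_i = 0. For each pair (i, j) with i < j, the coefficient of dx_i ∧ dx_j in alpha ∧ beta is (alpha_i * beta_j - alpha_j * beta_i). Collecting: alpha ∧ beta = (x) dx ∧ dy.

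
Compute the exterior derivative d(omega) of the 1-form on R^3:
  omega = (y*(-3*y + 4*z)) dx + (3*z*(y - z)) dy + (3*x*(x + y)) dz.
d(omega) = (6*y - 4*z) dx ∧ dy + (6*x - y) dx ∧ dz + (3*x - 3*y + 6*z) dy ∧ dz

For a 1-form omega = sum_i f_i dx_i, the exterior derivative is
  d(omega) = sum_{i < j} (∂f_j/∂x_i - ∂f_i/∂x_j) dx_i ∧ dx_j.
  coefficient of dx ∧ dy: ∂f_2/∂x - ∂f_1/∂y = ∂(3*z*(y - z))/∂x - ∂(y*(-3*y + 4*z))/∂y = 6*y - 4*z
  coefficient of dx ∧ dz: ∂f_3/∂x - ∂f_1/∂z = ∂(3*x*(x + y))/∂x - ∂(y*(-3*y + 4*z))/∂z = 6*x - y
  coefficient of dy ∧ dz: ∂f_3/∂y - ∂f_2/∂z = ∂(3*x*(x + y))/∂y - ∂(3*z*(y - z))/∂z = 3*x - 3*y + 6*z
Assembling: d(omega) = (6*y - 4*z) dx ∧ dy + (6*x - y) dx ∧ dz + (3*x - 3*y + 6*z) dy ∧ dz.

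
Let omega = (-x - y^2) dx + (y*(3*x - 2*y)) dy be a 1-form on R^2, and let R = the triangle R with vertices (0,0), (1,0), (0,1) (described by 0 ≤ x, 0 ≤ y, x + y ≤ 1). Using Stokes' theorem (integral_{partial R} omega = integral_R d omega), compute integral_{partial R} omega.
integral_(partial R) omega = 5/6

Stokes: integral_partial_R omega = integral_R d omega with d omega = (∂Q/∂x - ∂P/∂y) dx ∧ dy.
  ∂Q/∂x = 3*y
  ∂P/∂y = -2*y
  integrand = ∂Q/∂x - ∂P/∂y = 5*y.
Integrating over R: integral_0^1 integral_0^{1-x} (5*y) dy dx = 5/6.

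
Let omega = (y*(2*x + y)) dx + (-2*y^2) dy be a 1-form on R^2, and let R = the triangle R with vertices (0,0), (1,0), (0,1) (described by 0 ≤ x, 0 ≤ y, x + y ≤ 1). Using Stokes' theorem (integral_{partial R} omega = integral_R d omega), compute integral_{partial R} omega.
integral_(partial R) omega = -2/3

Stokes: integral_partial_R omega = integral_R d omega with d omega = (∂Q/∂x - ∂P/∂y) dx ∧ dy.
  ∂Q/∂x = 0
  ∂P/∂y = 2*x + 2*y
  integrand = ∂Q/∂x - ∂P/∂y = -2*x - 2*y.
Integrating over R: integral_0^1 integral_0^{1-x} (-2*x - 2*y) dy dx = -2/3.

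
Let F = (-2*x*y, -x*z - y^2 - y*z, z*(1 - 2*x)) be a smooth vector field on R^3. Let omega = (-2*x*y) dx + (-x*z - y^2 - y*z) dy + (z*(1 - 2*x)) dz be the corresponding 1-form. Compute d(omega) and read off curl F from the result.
d(omega) = (x + y) dy ∧ dz + (2*z) dz ∧ dx + (2*x - z) dx ∧ dy; curl F = (x + y, 2*z, 2*x - z)

d omega = sum_{i<j} (∂f_j/∂x_i - ∂f_i/∂x_j) dx_i ∧ dx_j. Under the identification (dy ∧ dz, dz ∧ dx, dx ∧ dy) ↔ (e_x, e_y, e_z), the coefficients are exactly the components of curl F. Compute:
  ∂R/∂y - ∂Q/∂z = (0) - (-x - y) = x + y
  ∂P/∂z - ∂R/∂x = (0) - (-2*z) = 2*z
  ∂Q/∂x - ∂P/∂y = (-z) - (-2*x) = 2*x - z.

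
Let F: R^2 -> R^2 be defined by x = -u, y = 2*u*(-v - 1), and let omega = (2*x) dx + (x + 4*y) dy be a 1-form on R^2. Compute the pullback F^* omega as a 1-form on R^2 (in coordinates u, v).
F^* omega = (2*u*(8*v^2 + 17*v + 10)) du + (u^2*(16*v + 18)) dv

Using F^*(f dg) = (f ∘ F) d(g ∘ F), substitute each coordinate x_i by F_i(u, v) in f_i, and replace dx_i by d F_i = (∂F_i/∂u) du + (∂F_i/∂v) dv.
  For the x component: f_1(F) = -2*u; d F_1 = (-1) du + (0) dv
  For the y component: f_2(F) = u*(-8*v - 9); d F_2 = (-2*v - 2) du + (-2*u) dv
Combining and collecting du, dv coefficients:
  coeff of du: 2*u*(8*v^2 + 17*v + 10)
  coeff of dv: u^2*(16*v + 18)
F^* omega = (2*u*(8*v^2 + 17*v + 10)) du + (u^2*(16*v + 18)) dv.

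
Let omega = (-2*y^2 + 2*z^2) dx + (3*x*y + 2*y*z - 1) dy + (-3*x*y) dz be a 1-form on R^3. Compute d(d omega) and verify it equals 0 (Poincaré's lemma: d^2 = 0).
d(d omega) = 0

Step 1: d omega = sum_{i<j} (∂f_j/∂x_i - ∂f_i/∂x_j) dx_i ∧ dx_j:
  coeff of dx ∧ dy: 7*y
  coeff of dx ∧ dz: -3*y - 4*z
  coeff of dy ∧ dz: -3*x - 2*y
Step 2: Apply d again to each 2-form coefficient. The only possible 3-form in R^3 is dx ∧ dy ∧ dz, with coefficient
  ∂(coeff of dy∧dz)/∂x - ∂(coeff of dx∧dz)/∂y + ∂(coeff of dx∧dy)/∂z
  = ∂/∂x (-3*x - 2*y) - ∂/∂y (-3*y - 4*z) + ∂/∂z (7*y).
Each of these terms simplifies to sums of mixed partials that cancel in pairs. The result is 0 (by equality of mixed partials for smooth functions — Schwarz / Clairaut).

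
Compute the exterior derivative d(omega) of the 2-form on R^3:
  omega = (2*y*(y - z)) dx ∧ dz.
d(omega) = (-4*y + 2*z) dx ∧ dy ∧ dz

For a 2-form omega = sum_{i<j} g_{ij} dx_i ∧ dx_j, the exterior derivative is
  d(omega) = sum_{i<j} d(g_{ij}) ∧ dx_i ∧ dx_j = sum_{i<j, k} (∂g_{ij}/∂x_k) dx_k ∧ dx_i ∧ dx_j.
Expand each term, using dx_k ∧ dx_i ∧ dx_j = sgn(permutation) dx_{(a)} ∧ dx_{(b)} ∧ dx_{(c)} with (a < b < c) sorted:
  d(2*y*(y - z)) includes (∂/∂y)(2*y*(y - z)) dy = (4*y - 2*z) dy, which multiplied by dx ∧ dz gives (-4*y + 2*z) dx ∧ dy ∧ dz
Collecting like 3-forms: d(omega) = (-4*y + 2*z) dx ∧ dy ∧ dz.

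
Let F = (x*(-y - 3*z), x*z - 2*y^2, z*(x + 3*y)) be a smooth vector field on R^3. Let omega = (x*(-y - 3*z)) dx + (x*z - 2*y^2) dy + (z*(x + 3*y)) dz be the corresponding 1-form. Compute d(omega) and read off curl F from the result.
d(omega) = (-x + 3*z) dy ∧ dz + (-3*x - z) dz ∧ dx + (x + z) dx ∧ dy; curl F = (-x + 3*z, -3*x - z, x + z)

d omega = sum_{i<j} (∂f_j/∂x_i - ∂f_i/∂x_j) dx_i ∧ dx_j. Under the identification (dy ∧ dz, dz ∧ dx, dx ∧ dy) ↔ (e_x, e_y, e_z), the coefficients are exactly the components of curl F. Compute:
  ∂R/∂y - ∂Q/∂z = (3*z) - (x) = -x + 3*z
  ∂P/∂z - ∂R/∂x = (-3*x) - (z) = -3*x - z
  ∂Q/∂x - ∂P/∂y = (z) - (-x) = x + z.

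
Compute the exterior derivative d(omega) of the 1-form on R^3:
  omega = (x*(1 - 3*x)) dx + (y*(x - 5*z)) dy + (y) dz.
d(omega) = (y) dx ∧ dy + (5*y + 1) dy ∧ dz

For a 1-form omega = sum_i f_i dx_i, the exterior derivative is
  d(omega) = sum_{i < j} (∂f_j/∂x_i - ∂f_i/∂x_j) dx_i ∧ dx_j.
  coefficient of dx ∧ dy: ∂f_2/∂x - ∂f_1/∂y = ∂(y*(x - 5*z))/∂x - ∂(x*(1 - 3*x))/∂y = y
  coefficient of dy ∧ dz: ∂f_3/∂y - ∂f_2/∂z = ∂(y)/∂y - ∂(y*(x - 5*z))/∂z = 5*y + 1
Assembling: d(omega) = (y) dx ∧ dy + (5*y + 1) dy ∧ dz.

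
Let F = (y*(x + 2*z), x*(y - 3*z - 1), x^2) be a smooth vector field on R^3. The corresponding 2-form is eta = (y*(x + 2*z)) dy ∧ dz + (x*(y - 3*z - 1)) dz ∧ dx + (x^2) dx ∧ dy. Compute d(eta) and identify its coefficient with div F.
d(eta) = (x + y) dx ∧ dy ∧ dz; div F = x + y

For a 2-form in R^3 of the form above, applying d gives a 3-form with coefficient ∂P/∂x + ∂Q/∂y + ∂R/∂z:
  ∂P/∂x = y
  ∂Q/∂y = x
  ∂R/∂z = 0
Sum = x + y, which is exactly div F.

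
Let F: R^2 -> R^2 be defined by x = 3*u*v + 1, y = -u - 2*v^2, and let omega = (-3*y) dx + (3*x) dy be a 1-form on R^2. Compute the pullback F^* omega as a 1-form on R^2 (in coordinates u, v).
F^* omega = (18*v^3 - 3) du + (9*u^2 - 18*u*v^2 - 12*v) dv

Using F^*(f dg) = (f ∘ F) d(g ∘ F), substitute each coordinate x_i by F_i(u, v) in f_i, and replace dx_i by d F_i = (∂F_i/∂u) du + (∂F_i/∂v) dv.
  For the x component: f_1(F) = 3*u + 6*v^2; d F_1 = (3*v) du + (3*u) dv
  For the y component: f_2(F) = 9*u*v + 3; d F_2 = (-1) du + (-4*v) dv
Combining and collecting du, dv coefficients:
  coeff of du: 18*v^3 - 3
  coeff of dv: 9*u^2 - 18*u*v^2 - 12*v
F^* omega = (18*v^3 - 3) du + (9*u^2 - 18*u*v^2 - 12*v) dv.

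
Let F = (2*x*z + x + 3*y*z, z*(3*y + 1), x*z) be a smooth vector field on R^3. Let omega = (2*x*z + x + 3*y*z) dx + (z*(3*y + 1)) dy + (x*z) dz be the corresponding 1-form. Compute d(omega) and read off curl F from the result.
d(omega) = (-3*y - 1) dy ∧ dz + (2*x + 3*y - z) dz ∧ dx + (-3*z) dx ∧ dy; curl F = (-3*y - 1, 2*x + 3*y - z, -3*z)

d omega = sum_{i<j} (∂f_j/∂x_i - ∂f_i/∂x_j) dx_i ∧ dx_j. Under the identification (dy ∧ dz, dz ∧ dx, dx ∧ dy) ↔ (e_x, e_y, e_z), the coefficients are exactly the components of curl F. Compute:
  ∂R/∂y - ∂Q/∂z = (0) - (3*y + 1) = -3*y - 1
  ∂P/∂z - ∂R/∂x = (2*x + 3*y) - (z) = 2*x + 3*y - z
  ∂Q/∂x - ∂P/∂y = (0) - (3*z) = -3*z.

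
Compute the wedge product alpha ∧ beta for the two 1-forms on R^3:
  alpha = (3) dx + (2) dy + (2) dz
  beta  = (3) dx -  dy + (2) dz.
alpha ∧ beta = (-9) dx ∧ dy + (6) dy ∧ dz

Distribute the wedge, using dx_i ∧ dx_j = -dx_j ∧ dx_i and dx_i ∧ dx_i = 0. For each pair (i, j) with i < j, the coefficient of dx_i ∧ dx_j in alpha ∧ beta is (alpha_i * beta_j - alpha_j * beta_i). Collecting: alpha ∧ beta = (-9) dx ∧ dy + (6) dy ∧ dz.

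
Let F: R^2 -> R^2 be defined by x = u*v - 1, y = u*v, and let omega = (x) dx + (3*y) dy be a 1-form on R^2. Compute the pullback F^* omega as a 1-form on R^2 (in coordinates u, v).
F^* omega = (v*(4*u*v - 1)) du + (u*(4*u*v - 1)) dv

Using F^*(f dg) = (f ∘ F) d(g ∘ F), substitute each coordinate x_i by F_i(u, v) in f_i, and replace dx_i by d F_i = (∂F_i/∂u) du + (∂F_i/∂v) dv.
  For the x component: f_1(F) = u*v - 1; d F_1 = (v) du + (u) dv
  For the y component: f_2(F) = 3*u*v; d F_2 = (v) du + (u) dv
Combining and collecting du, dv coefficients:
  coeff of du: v*(4*u*v - 1)
  coeff of dv: u*(4*u*v - 1)
F^* omega = (v*(4*u*v - 1)) du + (u*(4*u*v - 1)) dv.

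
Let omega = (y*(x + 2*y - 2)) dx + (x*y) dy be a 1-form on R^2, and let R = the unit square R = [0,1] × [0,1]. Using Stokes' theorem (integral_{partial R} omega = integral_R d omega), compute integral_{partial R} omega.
integral_(partial R) omega = 0

Stokes: integral_partial_R omega = integral_R d omega with d omega = (∂Q/∂x - ∂P/∂y) dx ∧ dy.
  ∂Q/∂x = y
  ∂P/∂y = x + 4*y - 2
  integrand = ∂Q/∂x - ∂P/∂y = -x - 3*y + 2.
Integrating over R: integral_0^1 integral_0^1 (-x - 3*y + 2) dx dy = 0.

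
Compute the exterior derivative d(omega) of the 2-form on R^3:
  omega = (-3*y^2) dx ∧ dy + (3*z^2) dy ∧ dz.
d(omega) = 0

For a 2-form omega = sum_{i<j} g_{ij} dx_i ∧ dx_j, the exterior derivative is
  d(omega) = sum_{i<j} d(g_{ij}) ∧ dx_i ∧ dx_j = sum_{i<j, k} (∂g_{ij}/∂x_k) dx_k ∧ dx_i ∧ dx_j.
Expand each term, using dx_k ∧ dx_i ∧ dx_j = sgn(permutation) dx_{(a)} ∧ dx_{(b)} ∧ dx_{(c)} with (a < b < c) sorted:

Collecting like 3-forms: d(omega) = 0.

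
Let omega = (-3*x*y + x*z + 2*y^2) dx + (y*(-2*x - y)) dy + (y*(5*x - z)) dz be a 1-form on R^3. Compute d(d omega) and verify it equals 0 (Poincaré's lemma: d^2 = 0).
d(d omega) = 0

Step 1: d omega = sum_{i<j} (∂f_j/∂x_i - ∂f_i/∂x_j) dx_i ∧ dx_j:
  coeff of dx ∧ dy: 3*x - 6*y
  coeff of dx ∧ dz: -x + 5*y
  coeff of dy ∧ dz: 5*x - z
Step 2: Apply d again to each 2-form coefficient. The only possible 3-form in R^3 is dx ∧ dy ∧ dz, with coefficient
  ∂(coeff of dy∧dz)/∂x - ∂(coeff of dx∧dz)/∂y + ∂(coeff of dx∧dy)/∂z
  = ∂/∂x (5*x - z) - ∂/∂y (-x + 5*y) + ∂/∂z (3*x - 6*y).
Each of these terms simplifies to sums of mixed partials that cancel in pairs. The result is 0 (by equality of mixed partials for smooth functions — Schwarz / Clairaut).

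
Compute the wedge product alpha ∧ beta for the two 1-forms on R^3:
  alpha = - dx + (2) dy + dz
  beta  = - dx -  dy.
alpha ∧ beta = (3) dx ∧ dy + (1) dx ∧ dz + (1) dy ∧ dz

Distribute the wedge, using dx_i ∧ dx_j = -dx_j ∧ dx_i and dx_i ∧ dx_i = 0. For each pair (i, j) with i < j, the coefficient of dx_i ∧ dx_j in alpha ∧ beta is (alpha_i * beta_j - alpha_j * beta_i). Collecting: alpha ∧ beta = (3) dx ∧ dy + (1) dx ∧ dz + (1) dy ∧ dz.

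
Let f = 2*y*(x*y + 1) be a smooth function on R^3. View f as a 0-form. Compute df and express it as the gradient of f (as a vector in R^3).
df = (2*y^2) dx + (4*x*y + 2) dy + (0) dz; grad f = (2*y^2, 4*x*y + 2, 0)

For a 0-form f, d f = (∂f/∂x) dx + (∂f/∂y) dy + (∂f/∂z) dz. The components of the vector representation are exactly the entries of grad f in Cartesian coordinates:
  ∂f/∂x = 2*y^2
  ∂f/∂y = 4*x*y + 2
  ∂f/∂z = 0.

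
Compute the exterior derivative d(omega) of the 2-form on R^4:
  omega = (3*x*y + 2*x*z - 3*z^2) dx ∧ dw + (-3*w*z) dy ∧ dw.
d(omega) = (-3*x) dx ∧ dy ∧ dw + (-2*x + 6*z) dx ∧ dz ∧ dw + (3*w) dy ∧ dz ∧ dw

For a 2-form omega = sum_{i<j} g_{ij} dx_i ∧ dx_j, the exterior derivative is
  d(omega) = sum_{i<j} d(g_{ij}) ∧ dx_i ∧ dx_j = sum_{i<j, k} (∂g_{ij}/∂x_k) dx_k ∧ dx_i ∧ dx_j.
Expand each term, using dx_k ∧ dx_i ∧ dx_j = sgn(permutation) dx_{(a)} ∧ dx_{(b)} ∧ dx_{(c)} with (a < b < c) sorted:
  d(3*x*y + 2*x*z - 3*z^2) includes (∂/∂y)(3*x*y + 2*x*z - 3*z^2) dy = (3*x) dy, which multiplied by dx ∧ dw gives (-3*x) dx ∧ dy ∧ dw
  d(3*x*y + 2*x*z - 3*z^2) includes (∂/∂z)(3*x*y + 2*x*z - 3*z^2) dz = (2*x - 6*z) dz, which multiplied by dx ∧ dw gives (-2*x + 6*z) dx ∧ dz ∧ dw
  d(-3*w*z) includes (∂/∂z)(-3*w*z) dz = (-3*w) dz, which multiplied by dy ∧ dw gives (3*w) dy ∧ dz ∧ dw
Collecting like 3-forms: d(omega) = (-3*x) dx ∧ dy ∧ dw + (-2*x + 6*z) dx ∧ dz ∧ dw + (3*w) dy ∧ dz ∧ dw.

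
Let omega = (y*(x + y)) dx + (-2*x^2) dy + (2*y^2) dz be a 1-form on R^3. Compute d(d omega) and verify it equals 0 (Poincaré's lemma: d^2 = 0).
d(d omega) = 0

Step 1: d omega = sum_{i<j} (∂f_j/∂x_i - ∂f_i/∂x_j) dx_i ∧ dx_j:
  coeff of dx ∧ dy: -5*x - 2*y
  coeff of dx ∧ dz: 0
  coeff of dy ∧ dz: 4*y
Step 2: Apply d again to each 2-form coefficient. The only possible 3-form in R^3 is dx ∧ dy ∧ dz, with coefficient
  ∂(coeff of dy∧dz)/∂x - ∂(coeff of dx∧dz)/∂y + ∂(coeff of dx∧dy)/∂z
  = ∂/∂x (4*y) - ∂/∂y (0) + ∂/∂z (-5*x - 2*y).
Each of these terms simplifies to sums of mixed partials that cancel in pairs. The result is 0 (by equality of mixed partials for smooth functions — Schwarz / Clairaut).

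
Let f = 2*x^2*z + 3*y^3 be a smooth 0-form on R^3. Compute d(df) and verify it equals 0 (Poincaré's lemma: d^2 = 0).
d(df) = 0

Step 1: df = sum_i (∂f/∂x_i) dx_i = (4*x*z) dx + (9*y^2) dy + (2*x^2) dz.
Step 2: Apply d again. Using the 1-form formula, the coefficient of dx ∧ dy in d(df) is ∂^2 f/∂x ∂y - ∂^2 f/∂y ∂x = (0) - (0) = 0 (equality of mixed partials for smooth f).
Similarly for dx ∧ dz and dy ∧ dz — all coefficients vanish. So d(df) = 0.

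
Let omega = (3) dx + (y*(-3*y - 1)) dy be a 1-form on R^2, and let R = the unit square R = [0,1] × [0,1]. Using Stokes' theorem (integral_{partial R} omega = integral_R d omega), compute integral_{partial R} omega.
integral_(partial R) omega = 0

Stokes: integral_partial_R omega = integral_R d omega with d omega = (∂Q/∂x - ∂P/∂y) dx ∧ dy.
  ∂Q/∂x = 0
  ∂P/∂y = 0
  integrand = ∂Q/∂x - ∂P/∂y = 0.
Integrating over R: integral_0^1 integral_0^1 (0) dx dy = 0.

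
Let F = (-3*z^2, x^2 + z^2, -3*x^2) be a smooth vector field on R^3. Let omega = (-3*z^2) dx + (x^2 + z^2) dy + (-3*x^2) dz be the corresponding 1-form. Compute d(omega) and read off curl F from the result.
d(omega) = (-2*z) dy ∧ dz + (6*x - 6*z) dz ∧ dx + (2*x) dx ∧ dy; curl F = (-2*z, 6*x - 6*z, 2*x)

d omega = sum_{i<j} (∂f_j/∂x_i - ∂f_i/∂x_j) dx_i ∧ dx_j. Under the identification (dy ∧ dz, dz ∧ dx, dx ∧ dy) ↔ (e_x, e_y, e_z), the coefficients are exactly the components of curl F. Compute:
  ∂R/∂y - ∂Q/∂z = (0) - (2*z) = -2*z
  ∂P/∂z - ∂R/∂x = (-6*z) - (-6*x) = 6*x - 6*z
  ∂Q/∂x - ∂P/∂y = (2*x) - (0) = 2*x.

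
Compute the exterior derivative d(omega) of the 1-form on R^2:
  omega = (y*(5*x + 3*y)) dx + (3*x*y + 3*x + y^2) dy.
d(omega) = (-5*x - 3*y + 3) dx ∧ dy

For a 1-form omega = sum_i f_i dx_i, the exterior derivative is
  d(omega) = sum_{i < j} (∂f_j/∂x_i - ∂f_i/∂x_j) dx_i ∧ dx_j.
  coefficient of dx ∧ dy: ∂f_2/∂x - ∂f_1/∂y = ∂(3*x*y + 3*x + y^2)/∂x - ∂(y*(5*x + 3*y))/∂y = -5*x - 3*y + 3
Assembling: d(omega) = (-5*x - 3*y + 3) dx ∧ dy.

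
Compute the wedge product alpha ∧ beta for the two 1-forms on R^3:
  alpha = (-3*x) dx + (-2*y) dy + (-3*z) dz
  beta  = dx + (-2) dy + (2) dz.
alpha ∧ beta = (6*x + 2*y) dx ∧ dy + (-6*x + 3*z) dx ∧ dz + (-4*y - 6*z) dy ∧ dz

Distribute the wedge, using dx_i ∧ dx_j = -dx_j ∧ dx_i and dx_i ∧ dx_i = 0. For each pair (i, j) with i < j, the coefficient of dx_i ∧ dx_j in alpha ∧ beta is (alpha_i * beta_j - alpha_j * beta_i). Collecting: alpha ∧ beta = (6*x + 2*y) dx ∧ dy + (-6*x + 3*z) dx ∧ dz + (-4*y - 6*z) dy ∧ dz.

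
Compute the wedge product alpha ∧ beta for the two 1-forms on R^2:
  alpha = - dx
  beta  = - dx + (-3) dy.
alpha ∧ beta = (3) dx ∧ dy

Distribute the wedge, using dx_i ∧ dx_j = -dx_j ∧ dx_i and dx_i ∧ dx_i = 0. For each pair (i, j) with i < j, the coefficient of dx_i ∧ dx_j in alpha ∧ beta is (alpha_i * beta_j - alpha_j * beta_i). Collecting: alpha ∧ beta = (3) dx ∧ dy.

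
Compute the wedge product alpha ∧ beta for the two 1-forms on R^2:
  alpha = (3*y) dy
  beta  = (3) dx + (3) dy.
alpha ∧ beta = (-9*y) dx ∧ dy

Distribute the wedge, using dx_i ∧ dx_j = -dx_j ∧ dx_i and dx_i ∧ dx_i = 0. For each pair (i, j) with i < j, the coefficient of dx_i ∧ dx_j in alpha ∧ beta is (alpha_i * beta_j - alpha_j * beta_i). Collecting: alpha ∧ beta = (-9*y) dx ∧ dy.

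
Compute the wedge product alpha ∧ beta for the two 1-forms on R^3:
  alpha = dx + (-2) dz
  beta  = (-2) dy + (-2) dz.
alpha ∧ beta = (-2) dx ∧ dy + (-2) dx ∧ dz + (-4) dy ∧ dz

Distribute the wedge, using dx_i ∧ dx_j = -dx_j ∧ dx_i and dx_i ∧ dx_i = 0. For each pair (i, j) with i < j, the coefficient of dx_i ∧ dx_j in alpha ∧ beta is (alpha_i * beta_j - alpha_j * beta_i). Collecting: alpha ∧ beta = (-2) dx ∧ dy + (-2) dx ∧ dz + (-4) dy ∧ dz.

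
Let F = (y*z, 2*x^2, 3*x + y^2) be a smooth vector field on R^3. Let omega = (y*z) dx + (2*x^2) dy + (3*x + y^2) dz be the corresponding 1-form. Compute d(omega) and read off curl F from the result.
d(omega) = (2*y) dy ∧ dz + (y - 3) dz ∧ dx + (4*x - z) dx ∧ dy; curl F = (2*y, y - 3, 4*x - z)

d omega = sum_{i<j} (∂f_j/∂x_i - ∂f_i/∂x_j) dx_i ∧ dx_j. Under the identification (dy ∧ dz, dz ∧ dx, dx ∧ dy) ↔ (e_x, e_y, e_z), the coefficients are exactly the components of curl F. Compute:
  ∂R/∂y - ∂Q/∂z = (2*y) - (0) = 2*y
  ∂P/∂z - ∂R/∂x = (y) - (3) = y - 3
  ∂Q/∂x - ∂P/∂y = (4*x) - (z) = 4*x - z.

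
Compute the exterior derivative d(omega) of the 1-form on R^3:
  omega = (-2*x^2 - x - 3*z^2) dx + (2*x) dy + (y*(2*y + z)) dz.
d(omega) = (2) dx ∧ dy + (6*z) dx ∧ dz + (4*y + z) dy ∧ dz

For a 1-form omega = sum_i f_i dx_i, the exterior derivative is
  d(omega) = sum_{i < j} (∂f_j/∂x_i - ∂f_i/∂x_j) dx_i ∧ dx_j.
  coefficient of dx ∧ dy: ∂f_2/∂x - ∂f_1/∂y = ∂(2*x)/∂x - ∂(-2*x^2 - x - 3*z^2)/∂y = 2
  coefficient of dx ∧ dz: ∂f_3/∂x - ∂f_1/∂z = ∂(y*(2*y + z))/∂x - ∂(-2*x^2 - x - 3*z^2)/∂z = 6*z
  coefficient of dy ∧ dz: ∂f_3/∂y - ∂f_2/∂z = ∂(y*(2*y + z))/∂y - ∂(2*x)/∂z = 4*y + z
Assembling: d(omega) = (2) dx ∧ dy + (6*z) dx ∧ dz + (4*y + z) dy ∧ dz.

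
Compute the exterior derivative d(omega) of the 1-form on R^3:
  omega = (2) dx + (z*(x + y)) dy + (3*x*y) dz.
d(omega) = (z) dx ∧ dy + (3*y) dx ∧ dz + (2*x - y) dy ∧ dz

For a 1-form omega = sum_i f_i dx_i, the exterior derivative is
  d(omega) = sum_{i < j} (∂f_j/∂x_i - ∂f_i/∂x_j) dx_i ∧ dx_j.
  coefficient of dx ∧ dy: ∂f_2/∂x - ∂f_1/∂y = ∂(z*(x + y))/∂x - ∂(2)/∂y = z
  coefficient of dx ∧ dz: ∂f_3/∂x - ∂f_1/∂z = ∂(3*x*y)/∂x - ∂(2)/∂z = 3*y
  coefficient of dy ∧ dz: ∂f_3/∂y - ∂f_2/∂z = ∂(3*x*y)/∂y - ∂(z*(x + y))/∂z = 2*x - y
Assembling: d(omega) = (z) dx ∧ dy + (3*y) dx ∧ dz + (2*x - y) dy ∧ dz.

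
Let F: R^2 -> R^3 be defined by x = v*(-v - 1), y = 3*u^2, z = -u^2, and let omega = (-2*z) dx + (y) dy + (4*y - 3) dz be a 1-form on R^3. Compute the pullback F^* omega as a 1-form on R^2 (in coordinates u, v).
F^* omega = (6*u*(1 - u^2)) du + (u^2*(-4*v - 2)) dv

Using F^*(f dg) = (f ∘ F) d(g ∘ F), substitute each coordinate x_i by F_i(u, v) in f_i, and replace dx_i by d F_i = (∂F_i/∂u) du + (∂F_i/∂v) dv.
  For the x component: f_1(F) = 2*u^2; d F_1 = (0) du + (-2*v - 1) dv
  For the y component: f_2(F) = 3*u^2; d F_2 = (6*u) du + (0) dv
  For the z component: f_3(F) = 12*u^2 - 3; d F_3 = (-2*u) du + (0) dv
Combining and collecting du, dv coefficients:
  coeff of du: 6*u*(1 - u^2)
  coeff of dv: u^2*(-4*v - 2)
F^* omega = (6*u*(1 - u^2)) du + (u^2*(-4*v - 2)) dv.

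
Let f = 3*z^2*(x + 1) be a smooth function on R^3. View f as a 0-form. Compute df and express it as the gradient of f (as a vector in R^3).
df = (3*z^2) dx + (0) dy + (6*z*(x + 1)) dz; grad f = (3*z^2, 0, 6*z*(x + 1))

For a 0-form f, d f = (∂f/∂x) dx + (∂f/∂y) dy + (∂f/∂z) dz. The components of the vector representation are exactly the entries of grad f in Cartesian coordinates:
  ∂f/∂x = 3*z^2
  ∂f/∂y = 0
  ∂f/∂z = 6*z*(x + 1).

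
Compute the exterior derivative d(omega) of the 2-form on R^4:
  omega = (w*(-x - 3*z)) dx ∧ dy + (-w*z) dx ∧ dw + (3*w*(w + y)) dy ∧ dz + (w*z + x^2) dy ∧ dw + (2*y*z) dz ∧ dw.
d(omega) = (-3*w) dx ∧ dy ∧ dz + (x - 3*z) dx ∧ dy ∧ dw + (w) dx ∧ dz ∧ dw + (5*w + 3*y + 2*z) dy ∧ dz ∧ dw

For a 2-form omega = sum_{i<j} g_{ij} dx_i ∧ dx_j, the exterior derivative is
  d(omega) = sum_{i<j} d(g_{ij}) ∧ dx_i ∧ dx_j = sum_{i<j, k} (∂g_{ij}/∂x_k) dx_k ∧ dx_i ∧ dx_j.
Expand each term, using dx_k ∧ dx_i ∧ dx_j = sgn(permutation) dx_{(a)} ∧ dx_{(b)} ∧ dx_{(c)} with (a < b < c) sorted:
  d(w*(-x - 3*z)) includes (∂/∂z)(w*(-x - 3*z)) dz = (-3*w) dz, which multiplied by dx ∧ dy gives (-3*w) dx ∧ dy ∧ dz
  d(w*(-x - 3*z)) includes (∂/∂w)(w*(-x - 3*z)) dw = (-x - 3*z) dw, which multiplied by dx ∧ dy gives (-x - 3*z) dx ∧ dy ∧ dw
  d(-w*z) includes (∂/∂z)(-w*z) dz = (-w) dz, which multiplied by dx ∧ dw gives (w) dx ∧ dz ∧ dw
  d(3*w*(w + y)) includes (∂/∂w)(3*w*(w + y)) dw = (6*w + 3*y) dw, which multiplied by dy ∧ dz gives (6*w + 3*y) dy ∧ dz ∧ dw
  d(w*z + x^2) includes (∂/∂x)(w*z + x^2) dx = (2*x) dx, which multiplied by dy ∧ dw gives (2*x) dx ∧ dy ∧ dw
  d(w*z + x^2) includes (∂/∂z)(w*z + x^2) dz = (w) dz, which multiplied by dy ∧ dw gives (-w) dy ∧ dz ∧ dw
  d(2*y*z) includes (∂/∂y)(2*y*z) dy = (2*z) dy, which multiplied by dz ∧ dw gives (2*z) dy ∧ dz ∧ dw
Collecting like 3-forms: d(omega) = (-3*w) dx ∧ dy ∧ dz + (x - 3*z) dx ∧ dy ∧ dw + (w) dx ∧ dz ∧ dw + (5*w + 3*y + 2*z) dy ∧ dz ∧ dw.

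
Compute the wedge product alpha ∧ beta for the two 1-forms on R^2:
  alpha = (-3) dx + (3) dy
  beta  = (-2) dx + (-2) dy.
alpha ∧ beta = (12) dx ∧ dy

Distribute the wedge, using dx_i ∧ dx_j = -dx_j ∧ dx_i and dx_i ∧ dx_i = 0. For each pair (i, j) with i < j, the coefficient of dx_i ∧ dx_j in alpha ∧ beta is (alpha_i * beta_j - alpha_j * beta_i). Collecting: alpha ∧ beta = (12) dx ∧ dy.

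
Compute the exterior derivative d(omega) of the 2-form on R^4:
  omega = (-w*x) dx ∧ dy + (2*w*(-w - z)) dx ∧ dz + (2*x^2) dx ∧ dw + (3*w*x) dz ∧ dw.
d(omega) = (-x) dx ∧ dy ∧ dw + (-w - 2*z) dx ∧ dz ∧ dw

For a 2-form omega = sum_{i<j} g_{ij} dx_i ∧ dx_j, the exterior derivative is
  d(omega) = sum_{i<j} d(g_{ij}) ∧ dx_i ∧ dx_j = sum_{i<j, k} (∂g_{ij}/∂x_k) dx_k ∧ dx_i ∧ dx_j.
Expand each term, using dx_k ∧ dx_i ∧ dx_j = sgn(permutation) dx_{(a)} ∧ dx_{(b)} ∧ dx_{(c)} with (a < b < c) sorted:
  d(-w*x) includes (∂/∂w)(-w*x) dw = (-x) dw, which multiplied by dx ∧ dy gives (-x) dx ∧ dy ∧ dw
  d(2*w*(-w - z)) includes (∂/∂w)(2*w*(-w - z)) dw = (-4*w - 2*z) dw, which multiplied by dx ∧ dz gives (-4*w - 2*z) dx ∧ dz ∧ dw
  d(3*w*x) includes (∂/∂x)(3*w*x) dx = (3*w) dx, which multiplied by dz ∧ dw gives (3*w) dx ∧ dz ∧ dw
Collecting like 3-forms: d(omega) = (-x) dx ∧ dy ∧ dw + (-w - 2*z) dx ∧ dz ∧ dw.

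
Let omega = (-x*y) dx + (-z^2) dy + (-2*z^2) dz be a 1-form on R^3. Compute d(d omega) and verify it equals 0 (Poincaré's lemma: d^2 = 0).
d(d omega) = 0

Step 1: d omega = sum_{i<j} (∂f_j/∂x_i - ∂f_i/∂x_j) dx_i ∧ dx_j:
  coeff of dx ∧ dy: x
  coeff of dx ∧ dz: 0
  coeff of dy ∧ dz: 2*z
Step 2: Apply d again to each 2-form coefficient. The only possible 3-form in R^3 is dx ∧ dy ∧ dz, with coefficient
  ∂(coeff of dy∧dz)/∂x - ∂(coeff of dx∧dz)/∂y + ∂(coeff of dx∧dy)/∂z
  = ∂/∂x (2*z) - ∂/∂y (0) + ∂/∂z (x).
Each of these terms simplifies to sums of mixed partials that cancel in pairs. The result is 0 (by equality of mixed partials for smooth functions — Schwarz / Clairaut).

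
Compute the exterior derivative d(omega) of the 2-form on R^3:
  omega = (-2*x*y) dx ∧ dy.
d(omega) = 0

For a 2-form omega = sum_{i<j} g_{ij} dx_i ∧ dx_j, the exterior derivative is
  d(omega) = sum_{i<j} d(g_{ij}) ∧ dx_i ∧ dx_j = sum_{i<j, k} (∂g_{ij}/∂x_k) dx_k ∧ dx_i ∧ dx_j.
Expand each term, using dx_k ∧ dx_i ∧ dx_j = sgn(permutation) dx_{(a)} ∧ dx_{(b)} ∧ dx_{(c)} with (a < b < c) sorted:

Collecting like 3-forms: d(omega) = 0.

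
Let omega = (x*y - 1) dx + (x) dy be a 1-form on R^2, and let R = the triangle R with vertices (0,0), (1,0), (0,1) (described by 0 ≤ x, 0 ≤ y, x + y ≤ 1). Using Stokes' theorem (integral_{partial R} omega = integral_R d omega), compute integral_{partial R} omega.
integral_(partial R) omega = 1/3

Stokes: integral_partial_R omega = integral_R d omega with d omega = (∂Q/∂x - ∂P/∂y) dx ∧ dy.
  ∂Q/∂x = 1
  ∂P/∂y = x
  integrand = ∂Q/∂x - ∂P/∂y = 1 - x.
Integrating over R: integral_0^1 integral_0^{1-x} (1 - x) dy dx = 1/3.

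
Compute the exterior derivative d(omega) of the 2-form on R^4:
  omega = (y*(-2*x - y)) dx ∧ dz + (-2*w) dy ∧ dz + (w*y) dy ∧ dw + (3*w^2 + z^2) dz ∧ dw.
d(omega) = (2*x + 2*y) dx ∧ dy ∧ dz + (-2) dy ∧ dz ∧ dw

For a 2-form omega = sum_{i<j} g_{ij} dx_i ∧ dx_j, the exterior derivative is
  d(omega) = sum_{i<j} d(g_{ij}) ∧ dx_i ∧ dx_j = sum_{i<j, k} (∂g_{ij}/∂x_k) dx_k ∧ dx_i ∧ dx_j.
Expand each term, using dx_k ∧ dx_i ∧ dx_j = sgn(permutation) dx_{(a)} ∧ dx_{(b)} ∧ dx_{(c)} with (a < b < c) sorted:
  d(y*(-2*x - y)) includes (∂/∂y)(y*(-2*x - y)) dy = (-2*x - 2*y) dy, which multiplied by dx ∧ dz gives (2*x + 2*y) dx ∧ dy ∧ dz
  d(-2*w) includes (∂/∂w)(-2*w) dw = (-2) dw, which multiplied by dy ∧ dz gives (-2) dy ∧ dz ∧ dw
Collecting like 3-forms: d(omega) = (2*x + 2*y) dx ∧ dy ∧ dz + (-2) dy ∧ dz ∧ dw.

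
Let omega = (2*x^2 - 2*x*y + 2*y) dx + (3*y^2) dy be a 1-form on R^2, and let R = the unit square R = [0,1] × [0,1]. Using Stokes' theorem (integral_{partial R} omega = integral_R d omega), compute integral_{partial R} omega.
integral_(partial R) omega = -1

Stokes: integral_partial_R omega = integral_R d omega with d omega = (∂Q/∂x - ∂P/∂y) dx ∧ dy.
  ∂Q/∂x = 0
  ∂P/∂y = 2 - 2*x
  integrand = ∂Q/∂x - ∂P/∂y = 2*x - 2.
Integrating over R: integral_0^1 integral_0^1 (2*x - 2) dx dy = -1.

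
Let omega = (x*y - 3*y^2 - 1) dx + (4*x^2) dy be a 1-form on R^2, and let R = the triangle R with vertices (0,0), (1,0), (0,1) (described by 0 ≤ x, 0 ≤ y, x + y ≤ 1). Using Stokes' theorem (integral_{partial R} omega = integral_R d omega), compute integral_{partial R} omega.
integral_(partial R) omega = 13/6

Stokes: integral_partial_R omega = integral_R d omega with d omega = (∂Q/∂x - ∂P/∂y) dx ∧ dy.
  ∂Q/∂x = 8*x
  ∂P/∂y = x - 6*y
  integrand = ∂Q/∂x - ∂P/∂y = 7*x + 6*y.
Integrating over R: integral_0^1 integral_0^{1-x} (7*x + 6*y) dy dx = 13/6.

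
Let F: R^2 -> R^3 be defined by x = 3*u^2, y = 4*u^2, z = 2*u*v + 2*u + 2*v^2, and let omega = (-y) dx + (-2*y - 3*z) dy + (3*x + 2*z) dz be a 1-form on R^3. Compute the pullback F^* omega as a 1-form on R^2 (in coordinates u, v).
F^* omega = (-88*u^3 - 30*u^2*v - 30*u^2 - 40*u*v^2 + 16*u*v + 8*u + 8*v^3 + 8*v^2) du + (18*u^3 + 44*u^2*v + 8*u^2 + 24*u*v^2 + 16*u*v + 16*v^3) dv

Using F^*(f dg) = (f ∘ F) d(g ∘ F), substitute each coordinate x_i by F_i(u, v) in f_i, and replace dx_i by d F_i = (∂F_i/∂u) du + (∂F_i/∂v) dv.
  For the x component: f_1(F) = -4*u^2; d F_1 = (6*u) du + (0) dv
  For the y component: f_2(F) = -8*u^2 - 6*u*v - 6*u - 6*v^2; d F_2 = (8*u) du + (0) dv
  For the z component: f_3(F) = 9*u^2 + 4*u*v + 4*u + 4*v^2; d F_3 = (2*v + 2) du + (2*u + 4*v) dv
Combining and collecting du, dv coefficients:
  coeff of du: -88*u^3 - 30*u^2*v - 30*u^2 - 40*u*v^2 + 16*u*v + 8*u + 8*v^3 + 8*v^2
  coeff of dv: 18*u^3 + 44*u^2*v + 8*u^2 + 24*u*v^2 + 16*u*v + 16*v^3
F^* omega = (-88*u^3 - 30*u^2*v - 30*u^2 - 40*u*v^2 + 16*u*v + 8*u + 8*v^3 + 8*v^2) du + (18*u^3 + 44*u^2*v + 8*u^2 + 24*u*v^2 + 16*u*v + 16*v^3) dv.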